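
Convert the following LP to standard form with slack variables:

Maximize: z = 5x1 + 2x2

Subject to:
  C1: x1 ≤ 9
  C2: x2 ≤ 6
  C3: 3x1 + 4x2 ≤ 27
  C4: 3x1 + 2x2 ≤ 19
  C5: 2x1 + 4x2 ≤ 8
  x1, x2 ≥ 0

max z = 5x1 + 2x2

s.t.
  x1 + s1 = 9
  x2 + s2 = 6
  3x1 + 4x2 + s3 = 27
  3x1 + 2x2 + s4 = 19
  2x1 + 4x2 + s5 = 8
  x1, x2, s1, s2, s3, s4, s5 ≥ 0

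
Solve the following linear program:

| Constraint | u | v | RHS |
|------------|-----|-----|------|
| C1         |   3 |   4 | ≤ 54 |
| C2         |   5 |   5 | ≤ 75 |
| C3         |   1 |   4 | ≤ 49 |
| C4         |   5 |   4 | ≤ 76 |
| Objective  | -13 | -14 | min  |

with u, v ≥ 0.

Evaluate the objective at each vertex of the feasible region:
  z(0, 0) = 0
  z(15, 0) = -195
  z(6, 9) = -204  ←
  z(2.5, 11.62) = -195.2
  z(0, 12.25) = -171.5
The minimum is at u = 6, v = 9.

u = 6, v = 9, z = -204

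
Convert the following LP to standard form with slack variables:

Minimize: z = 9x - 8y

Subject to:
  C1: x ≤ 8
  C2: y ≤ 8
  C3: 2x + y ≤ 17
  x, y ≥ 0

min z = 9x - 8y

s.t.
  x + s1 = 8
  y + s2 = 8
  2x + y + s3 = 17
  x, y, s1, s2, s3 ≥ 0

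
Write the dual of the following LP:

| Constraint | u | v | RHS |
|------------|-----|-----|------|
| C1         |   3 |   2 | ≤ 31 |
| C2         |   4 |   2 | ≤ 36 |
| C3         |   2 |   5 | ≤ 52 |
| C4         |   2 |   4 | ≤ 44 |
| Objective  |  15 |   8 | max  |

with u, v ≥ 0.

Primal max cᵀx s.t. Ax ≤ b, x ≥ 0  →  Dual min bᵀy s.t. Aᵀy ≥ c, y ≥ 0.

Minimize: z = 31y1 + 36y2 + 52y3 + 44y4

Subject to:
  3y1 + 4y2 + 2y3 + 2y4 ≥ 15
  2y1 + 2y2 + 5y3 + 4y4 ≥ 8
  y1, y2, y3, y4 ≥ 0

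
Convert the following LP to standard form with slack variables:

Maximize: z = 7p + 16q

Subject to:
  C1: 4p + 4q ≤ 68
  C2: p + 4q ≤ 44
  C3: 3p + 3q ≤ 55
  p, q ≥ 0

max z = 7p + 16q

s.t.
  4p + 4q + s1 = 68
  p + 4q + s2 = 44
  3p + 3q + s3 = 55
  p, q, s1, s2, s3 ≥ 0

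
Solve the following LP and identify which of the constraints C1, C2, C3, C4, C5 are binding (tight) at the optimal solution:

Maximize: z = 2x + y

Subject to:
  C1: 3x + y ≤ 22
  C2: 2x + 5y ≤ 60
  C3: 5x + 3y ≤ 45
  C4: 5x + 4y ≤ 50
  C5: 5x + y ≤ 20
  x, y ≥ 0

At x = 2, y = 10, compute slack b - a·x for each constraint:
  C1: 22 − 16 = 6  (slack)
  C2: 60 − 54 = 6  (slack)
  C3: 45 − 40 = 5  (slack)
  C4: 50 − 50 = 0  (binding)
  C5: 20 − 20 = 0  (binding)

Optimal: x = 2, y = 10
Binding: C4, C5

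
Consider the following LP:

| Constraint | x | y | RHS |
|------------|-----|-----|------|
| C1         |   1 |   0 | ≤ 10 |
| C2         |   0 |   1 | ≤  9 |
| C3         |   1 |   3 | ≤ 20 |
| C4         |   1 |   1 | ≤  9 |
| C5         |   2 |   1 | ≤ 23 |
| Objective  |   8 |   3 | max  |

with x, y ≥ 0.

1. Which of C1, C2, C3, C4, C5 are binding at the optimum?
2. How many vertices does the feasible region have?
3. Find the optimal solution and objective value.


1. C4
2. 4
3. x = 9, y = 0, z = 72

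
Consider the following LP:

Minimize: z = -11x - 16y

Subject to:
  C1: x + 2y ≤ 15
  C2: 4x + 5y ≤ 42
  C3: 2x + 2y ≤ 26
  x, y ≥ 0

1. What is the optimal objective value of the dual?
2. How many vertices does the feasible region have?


1. -129
2. 4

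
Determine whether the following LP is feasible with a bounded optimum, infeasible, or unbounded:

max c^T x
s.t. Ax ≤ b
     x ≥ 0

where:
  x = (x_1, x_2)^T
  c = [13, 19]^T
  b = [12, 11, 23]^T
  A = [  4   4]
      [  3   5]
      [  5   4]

Feasible with a bounded optimal solution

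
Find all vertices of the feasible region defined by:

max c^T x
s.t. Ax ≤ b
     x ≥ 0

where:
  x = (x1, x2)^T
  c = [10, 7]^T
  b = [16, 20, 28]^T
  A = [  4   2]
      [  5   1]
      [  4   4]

(0, 0), (4, 0), (1, 6), (0, 7)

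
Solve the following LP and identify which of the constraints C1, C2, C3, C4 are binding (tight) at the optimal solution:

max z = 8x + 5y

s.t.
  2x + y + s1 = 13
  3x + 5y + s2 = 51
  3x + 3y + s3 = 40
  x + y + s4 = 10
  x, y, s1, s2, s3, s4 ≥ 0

At x = 3, y = 7, compute slack b - a·x for each constraint:
  C1: 13 − 13 = 0  (binding)
  C2: 51 − 44 = 7  (slack)
  C3: 40 − 30 = 10  (slack)
  C4: 10 − 10 = 0  (binding)

Optimal: x = 3, y = 7
Binding: C1, C4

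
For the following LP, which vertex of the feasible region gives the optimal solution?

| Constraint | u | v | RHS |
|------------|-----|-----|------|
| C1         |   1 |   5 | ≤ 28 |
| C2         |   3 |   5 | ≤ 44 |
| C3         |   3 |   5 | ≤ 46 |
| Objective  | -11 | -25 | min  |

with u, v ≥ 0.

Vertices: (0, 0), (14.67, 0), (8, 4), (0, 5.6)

Evaluate the objective at each vertex of the feasible region:
  z(0, 0) = 0
  z(14.67, 0) = -161.3
  z(8, 4) = -188  ←
  z(0, 5.6) = -140
The minimum is at u = 8, v = 4.

(8, 4)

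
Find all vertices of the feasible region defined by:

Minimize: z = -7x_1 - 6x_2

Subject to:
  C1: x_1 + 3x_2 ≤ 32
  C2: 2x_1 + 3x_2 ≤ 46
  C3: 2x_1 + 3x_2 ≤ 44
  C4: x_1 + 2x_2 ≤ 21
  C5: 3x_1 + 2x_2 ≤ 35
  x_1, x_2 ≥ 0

(0, 0), (11.67, 0), (7, 7), (0, 10.5)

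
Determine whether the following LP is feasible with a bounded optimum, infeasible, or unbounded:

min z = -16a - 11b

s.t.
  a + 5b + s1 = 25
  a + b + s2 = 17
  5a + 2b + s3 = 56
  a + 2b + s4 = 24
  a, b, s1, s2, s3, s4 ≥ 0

Feasible with a bounded optimal solution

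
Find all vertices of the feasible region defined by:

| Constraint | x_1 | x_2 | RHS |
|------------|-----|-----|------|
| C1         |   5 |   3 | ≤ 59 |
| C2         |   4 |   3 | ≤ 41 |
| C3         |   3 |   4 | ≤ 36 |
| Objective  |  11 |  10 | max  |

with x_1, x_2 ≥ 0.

(0, 0), (10.25, 0), (8, 3), (0, 9)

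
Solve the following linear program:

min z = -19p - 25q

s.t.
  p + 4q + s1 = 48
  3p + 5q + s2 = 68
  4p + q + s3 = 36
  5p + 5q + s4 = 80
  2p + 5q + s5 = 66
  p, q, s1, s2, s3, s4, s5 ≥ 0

Evaluate the objective at each vertex of the feasible region:
  z(0, 0) = 0
  z(9, 0) = -171
  z(6.667, 9.333) = -360
  z(6, 10) = -364  ←
  z(4.571, 10.86) = -358.3
  z(0, 12) = -300
The minimum is at p = 6, q = 10.

p = 6, q = 10, z = -364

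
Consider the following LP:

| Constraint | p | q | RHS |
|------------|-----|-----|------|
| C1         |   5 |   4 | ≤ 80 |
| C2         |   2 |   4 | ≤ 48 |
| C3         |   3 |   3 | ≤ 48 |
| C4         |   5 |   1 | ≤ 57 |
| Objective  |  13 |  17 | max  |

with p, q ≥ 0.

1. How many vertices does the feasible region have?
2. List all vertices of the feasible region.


1. 5
2. (0, 0), (11.4, 0), (10.25, 5.75), (8, 8), (0, 12)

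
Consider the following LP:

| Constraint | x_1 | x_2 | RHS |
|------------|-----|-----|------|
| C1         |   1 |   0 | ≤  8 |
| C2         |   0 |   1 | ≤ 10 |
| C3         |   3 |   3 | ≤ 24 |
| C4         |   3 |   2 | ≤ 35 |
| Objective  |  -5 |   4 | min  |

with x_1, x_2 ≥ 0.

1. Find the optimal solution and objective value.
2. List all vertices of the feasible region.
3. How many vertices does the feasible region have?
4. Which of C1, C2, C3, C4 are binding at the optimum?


1. x_1 = 8, x_2 = 0, z = -40
2. (0, 0), (8, 0), (0, 8)
3. 3
4. C1, C3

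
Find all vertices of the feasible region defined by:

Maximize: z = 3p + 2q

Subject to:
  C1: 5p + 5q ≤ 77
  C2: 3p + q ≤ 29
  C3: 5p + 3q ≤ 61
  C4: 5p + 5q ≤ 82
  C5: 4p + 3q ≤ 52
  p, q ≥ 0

(0, 0), (9.667, 0), (7, 8), (5.8, 9.6), (0, 15.4)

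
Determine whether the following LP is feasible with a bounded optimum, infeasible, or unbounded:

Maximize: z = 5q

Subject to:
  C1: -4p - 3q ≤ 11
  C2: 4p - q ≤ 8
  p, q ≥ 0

Unbounded (objective can increase without bound)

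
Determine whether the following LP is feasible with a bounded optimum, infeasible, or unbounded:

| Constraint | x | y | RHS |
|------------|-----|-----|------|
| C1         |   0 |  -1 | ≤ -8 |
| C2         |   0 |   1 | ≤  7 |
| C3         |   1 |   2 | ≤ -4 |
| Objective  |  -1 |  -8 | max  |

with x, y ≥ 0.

Infeasible (no feasible solution exists)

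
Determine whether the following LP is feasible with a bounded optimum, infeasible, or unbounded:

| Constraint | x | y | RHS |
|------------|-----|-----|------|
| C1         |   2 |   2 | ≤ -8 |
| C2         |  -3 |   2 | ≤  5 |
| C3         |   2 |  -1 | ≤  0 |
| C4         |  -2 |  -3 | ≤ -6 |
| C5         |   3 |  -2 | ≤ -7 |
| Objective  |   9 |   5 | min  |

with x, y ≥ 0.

Infeasible (no feasible solution exists)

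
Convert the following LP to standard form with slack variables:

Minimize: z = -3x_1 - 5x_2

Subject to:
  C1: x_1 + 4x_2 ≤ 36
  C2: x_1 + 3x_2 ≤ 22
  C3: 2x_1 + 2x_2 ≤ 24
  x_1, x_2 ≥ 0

min z = -3x_1 - 5x_2

s.t.
  x_1 + 4x_2 + s1 = 36
  x_1 + 3x_2 + s2 = 22
  2x_1 + 2x_2 + s3 = 24
  x_1, x_2, s1, s2, s3 ≥ 0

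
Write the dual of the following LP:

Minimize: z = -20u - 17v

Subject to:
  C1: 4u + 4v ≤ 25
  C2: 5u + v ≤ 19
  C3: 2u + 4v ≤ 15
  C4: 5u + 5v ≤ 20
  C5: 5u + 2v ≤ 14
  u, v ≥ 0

Primal min cᵀx s.t. Ax ≤ b, x ≥ 0  →  Dual max −bᵀy s.t. Aᵀy ≥ −c, y ≥ 0.

Maximize: z = -25y1 - 19y2 - 15y3 - 20y4 - 14y5

Subject to:
  4y1 + 5y2 + 2y3 + 5y4 + 5y5 ≥ 20
  4y1 + y2 + 4y3 + 5y4 + 2y5 ≥ 17
  y1, y2, y3, y4, y5 ≥ 0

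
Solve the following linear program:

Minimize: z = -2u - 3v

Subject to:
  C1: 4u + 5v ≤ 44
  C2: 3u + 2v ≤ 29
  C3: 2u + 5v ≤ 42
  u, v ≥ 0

Evaluate the objective at each vertex of the feasible region:
  z(0, 0) = 0
  z(9.667, 0) = -19.33
  z(8.143, 2.286) = -23.14
  z(1, 8) = -26  ←
  z(0, 8.4) = -25.2
The minimum is at u = 1, v = 8.

u = 1, v = 8, z = -26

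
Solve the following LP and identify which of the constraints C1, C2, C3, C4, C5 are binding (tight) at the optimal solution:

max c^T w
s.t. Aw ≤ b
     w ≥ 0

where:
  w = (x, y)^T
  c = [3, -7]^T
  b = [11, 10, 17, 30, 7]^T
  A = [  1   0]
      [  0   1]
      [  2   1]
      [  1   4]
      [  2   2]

At x = 3.5, y = 0, compute slack b - a·x for each constraint:
  C1: 11 − 3.5 = 7.5  (slack)
  C2: 10 − 0 = 10  (slack)
  C3: 17 − 7 = 10  (slack)
  C4: 30 − 3.5 = 26.5  (slack)
  C5: 7 − 7 = 0  (binding)

Optimal: x = 3.5, y = 0
Binding: C5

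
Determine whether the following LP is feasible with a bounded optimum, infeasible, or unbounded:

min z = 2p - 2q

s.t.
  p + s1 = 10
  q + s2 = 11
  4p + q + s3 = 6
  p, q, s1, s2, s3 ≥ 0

Feasible with a bounded optimal solution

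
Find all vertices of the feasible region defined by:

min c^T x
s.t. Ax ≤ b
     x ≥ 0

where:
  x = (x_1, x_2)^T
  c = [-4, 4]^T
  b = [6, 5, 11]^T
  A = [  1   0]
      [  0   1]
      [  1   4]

(0, 0), (6, 0), (6, 1.25), (0, 2.75)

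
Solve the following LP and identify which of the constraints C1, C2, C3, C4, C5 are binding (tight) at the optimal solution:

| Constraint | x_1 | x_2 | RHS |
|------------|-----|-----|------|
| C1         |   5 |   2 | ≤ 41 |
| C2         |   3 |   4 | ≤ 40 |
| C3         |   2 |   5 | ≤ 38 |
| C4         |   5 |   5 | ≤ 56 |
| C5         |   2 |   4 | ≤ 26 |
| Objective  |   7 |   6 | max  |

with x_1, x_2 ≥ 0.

At x_1 = 7, x_2 = 3, compute slack b - a·x for each constraint:
  C1: 41 − 41 = 0  (binding)
  C2: 40 − 33 = 7  (slack)
  C3: 38 − 29 = 9  (slack)
  C4: 56 − 50 = 6  (slack)
  C5: 26 − 26 = 0  (binding)

Optimal: x_1 = 7, x_2 = 3
Binding: C1, C5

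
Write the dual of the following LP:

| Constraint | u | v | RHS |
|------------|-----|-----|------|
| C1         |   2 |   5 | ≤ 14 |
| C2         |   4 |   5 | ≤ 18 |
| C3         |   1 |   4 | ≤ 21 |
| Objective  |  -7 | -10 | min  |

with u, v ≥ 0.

Primal min cᵀx s.t. Ax ≤ b, x ≥ 0  →  Dual max −bᵀy s.t. Aᵀy ≥ −c, y ≥ 0.

Maximize: z = -14y1 - 18y2 - 21y3

Subject to:
  2y1 + 4y2 + y3 ≥ 7
  5y1 + 5y2 + 4y3 ≥ 10
  y1, y2, y3 ≥ 0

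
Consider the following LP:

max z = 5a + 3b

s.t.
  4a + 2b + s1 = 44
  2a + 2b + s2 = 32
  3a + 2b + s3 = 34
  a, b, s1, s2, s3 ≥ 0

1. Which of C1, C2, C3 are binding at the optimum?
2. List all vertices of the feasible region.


1. C1, C3
2. (0, 0), (11, 0), (10, 2), (2, 14), (0, 16)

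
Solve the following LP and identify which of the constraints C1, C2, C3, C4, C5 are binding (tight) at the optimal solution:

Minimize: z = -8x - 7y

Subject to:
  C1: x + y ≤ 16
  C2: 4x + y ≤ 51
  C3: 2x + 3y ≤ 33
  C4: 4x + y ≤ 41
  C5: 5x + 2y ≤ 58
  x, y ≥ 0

At x = 9, y = 5, compute slack b - a·x for each constraint:
  C1: 16 − 14 = 2  (slack)
  C2: 51 − 41 = 10  (slack)
  C3: 33 − 33 = 0  (binding)
  C4: 41 − 41 = 0  (binding)
  C5: 58 − 55 = 3  (slack)

Optimal: x = 9, y = 5
Binding: C3, C4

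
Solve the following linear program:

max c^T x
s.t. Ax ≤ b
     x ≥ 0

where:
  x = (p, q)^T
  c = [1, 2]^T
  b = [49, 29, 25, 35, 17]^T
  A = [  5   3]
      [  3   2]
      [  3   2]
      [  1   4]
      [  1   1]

Evaluate the objective at each vertex of the feasible region:
  z(0, 0) = 0
  z(8.333, 0) = 8.333
  z(3, 8) = 19  ←
  z(0, 8.75) = 17.5
The maximum is at p = 3, q = 8.

p = 3, q = 8, z = 19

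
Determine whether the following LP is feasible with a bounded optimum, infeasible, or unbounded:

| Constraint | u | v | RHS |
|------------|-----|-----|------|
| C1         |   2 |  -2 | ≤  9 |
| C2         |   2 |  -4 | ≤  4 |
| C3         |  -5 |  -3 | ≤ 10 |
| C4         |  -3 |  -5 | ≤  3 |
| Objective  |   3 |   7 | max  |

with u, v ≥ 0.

Unbounded (objective can increase without bound)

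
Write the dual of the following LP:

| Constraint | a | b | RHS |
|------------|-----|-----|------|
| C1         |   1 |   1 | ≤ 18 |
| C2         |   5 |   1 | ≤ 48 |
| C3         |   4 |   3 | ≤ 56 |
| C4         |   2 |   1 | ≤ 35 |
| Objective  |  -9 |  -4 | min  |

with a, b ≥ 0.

Primal min cᵀx s.t. Ax ≤ b, x ≥ 0  →  Dual max −bᵀy s.t. Aᵀy ≥ −c, y ≥ 0.

Maximize: z = -18y1 - 48y2 - 56y3 - 35y4

Subject to:
  y1 + 5y2 + 4y3 + 2y4 ≥ 9
  y1 + y2 + 3y3 + y4 ≥ 4
  y1, y2, y3, y4 ≥ 0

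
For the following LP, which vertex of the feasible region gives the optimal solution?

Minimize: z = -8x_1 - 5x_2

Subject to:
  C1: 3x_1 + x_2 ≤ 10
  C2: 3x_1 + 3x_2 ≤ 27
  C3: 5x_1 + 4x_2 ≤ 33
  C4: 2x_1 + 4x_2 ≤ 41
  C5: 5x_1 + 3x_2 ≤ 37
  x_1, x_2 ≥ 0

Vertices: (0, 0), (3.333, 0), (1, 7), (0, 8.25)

Evaluate the objective at each vertex of the feasible region:
  z(0, 0) = 0
  z(3.333, 0) = -26.67
  z(1, 7) = -43  ←
  z(0, 8.25) = -41.25
The minimum is at x_1 = 1, x_2 = 7.

(1, 7)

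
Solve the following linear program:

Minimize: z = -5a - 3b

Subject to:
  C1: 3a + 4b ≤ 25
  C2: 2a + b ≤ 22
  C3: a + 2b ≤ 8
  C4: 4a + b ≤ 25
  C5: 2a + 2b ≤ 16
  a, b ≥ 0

Evaluate the objective at each vertex of the feasible region:
  z(0, 0) = 0
  z(6.25, 0) = -31.25
  z(6, 1) = -33  ←
  z(0, 4) = -12
The minimum is at a = 6, b = 1.

a = 6, b = 1, z = -33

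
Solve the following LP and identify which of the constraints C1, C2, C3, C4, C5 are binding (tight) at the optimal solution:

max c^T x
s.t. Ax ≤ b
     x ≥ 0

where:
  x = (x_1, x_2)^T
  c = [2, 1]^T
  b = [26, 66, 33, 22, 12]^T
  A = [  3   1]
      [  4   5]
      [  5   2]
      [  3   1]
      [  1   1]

At x_1 = 3, x_2 = 9, compute slack b - a·x for each constraint:
  C1: 26 − 18 = 8  (slack)
  C2: 66 − 57 = 9  (slack)
  C3: 33 − 33 = 0  (binding)
  C4: 22 − 18 = 4  (slack)
  C5: 12 − 12 = 0  (binding)

Optimal: x_1 = 3, x_2 = 9
Binding: C3, C5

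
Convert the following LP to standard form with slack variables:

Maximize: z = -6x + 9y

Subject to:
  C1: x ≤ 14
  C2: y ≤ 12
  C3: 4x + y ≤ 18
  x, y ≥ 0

max z = -6x + 9y

s.t.
  x + s1 = 14
  y + s2 = 12
  4x + y + s3 = 18
  x, y, s1, s2, s3 ≥ 0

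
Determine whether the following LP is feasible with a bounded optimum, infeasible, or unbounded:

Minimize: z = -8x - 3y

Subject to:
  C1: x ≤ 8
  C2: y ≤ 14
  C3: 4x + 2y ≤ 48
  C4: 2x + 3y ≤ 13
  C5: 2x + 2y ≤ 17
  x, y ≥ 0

Feasible with a bounded optimal solution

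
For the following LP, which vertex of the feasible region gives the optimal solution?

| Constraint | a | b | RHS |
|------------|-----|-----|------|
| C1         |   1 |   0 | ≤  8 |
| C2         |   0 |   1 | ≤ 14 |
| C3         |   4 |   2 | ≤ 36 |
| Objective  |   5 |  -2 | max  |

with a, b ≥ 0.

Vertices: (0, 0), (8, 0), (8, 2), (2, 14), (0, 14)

Evaluate the objective at each vertex of the feasible region:
  z(0, 0) = 0
  z(8, 0) = 40  ←
  z(8, 2) = 36
  z(2, 14) = -18
  z(0, 14) = -28
The maximum is at a = 8, b = 0.

(8, 0)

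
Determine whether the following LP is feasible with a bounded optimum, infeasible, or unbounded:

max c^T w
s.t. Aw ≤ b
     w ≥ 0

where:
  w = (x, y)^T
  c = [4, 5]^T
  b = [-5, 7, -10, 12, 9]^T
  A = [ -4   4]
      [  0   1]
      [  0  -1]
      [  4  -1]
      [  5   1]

Infeasible (no feasible solution exists)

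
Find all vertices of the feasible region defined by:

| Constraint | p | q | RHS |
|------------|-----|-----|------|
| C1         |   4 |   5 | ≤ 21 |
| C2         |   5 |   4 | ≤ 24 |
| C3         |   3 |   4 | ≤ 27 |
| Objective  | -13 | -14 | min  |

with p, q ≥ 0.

(0, 0), (4.8, 0), (4, 1), (0, 4.2)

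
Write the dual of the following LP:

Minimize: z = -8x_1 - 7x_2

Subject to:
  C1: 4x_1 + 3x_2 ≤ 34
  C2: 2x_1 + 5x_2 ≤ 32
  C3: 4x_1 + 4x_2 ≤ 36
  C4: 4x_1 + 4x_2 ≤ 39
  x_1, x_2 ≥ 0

Primal min cᵀx s.t. Ax ≤ b, x ≥ 0  →  Dual max −bᵀy s.t. Aᵀy ≥ −c, y ≥ 0.

Maximize: z = -34y1 - 32y2 - 36y3 - 39y4

Subject to:
  4y1 + 2y2 + 4y3 + 4y4 ≥ 8
  3y1 + 5y2 + 4y3 + 4y4 ≥ 7
  y1, y2, y3, y4 ≥ 0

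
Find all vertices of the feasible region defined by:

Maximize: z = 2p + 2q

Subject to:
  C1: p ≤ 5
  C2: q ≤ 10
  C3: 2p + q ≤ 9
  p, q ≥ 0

(0, 0), (4.5, 0), (0, 9)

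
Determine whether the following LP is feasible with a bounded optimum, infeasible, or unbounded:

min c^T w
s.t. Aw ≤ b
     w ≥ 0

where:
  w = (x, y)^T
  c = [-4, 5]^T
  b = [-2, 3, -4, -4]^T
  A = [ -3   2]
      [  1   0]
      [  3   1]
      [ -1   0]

Infeasible (no feasible solution exists)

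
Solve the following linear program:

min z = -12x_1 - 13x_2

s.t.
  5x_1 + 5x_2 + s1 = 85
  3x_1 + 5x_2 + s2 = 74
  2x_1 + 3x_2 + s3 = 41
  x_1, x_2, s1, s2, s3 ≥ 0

Evaluate the objective at each vertex of the feasible region:
  z(0, 0) = 0
  z(17, 0) = -204
  z(10, 7) = -211  ←
  z(0, 13.67) = -177.7
The minimum is at x_1 = 10, x_2 = 7.

x_1 = 10, x_2 = 7, z = -211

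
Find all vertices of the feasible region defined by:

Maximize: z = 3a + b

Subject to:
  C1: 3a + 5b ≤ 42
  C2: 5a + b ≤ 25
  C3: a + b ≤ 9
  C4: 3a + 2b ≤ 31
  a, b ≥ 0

(0, 0), (5, 0), (4, 5), (1.5, 7.5), (0, 8.4)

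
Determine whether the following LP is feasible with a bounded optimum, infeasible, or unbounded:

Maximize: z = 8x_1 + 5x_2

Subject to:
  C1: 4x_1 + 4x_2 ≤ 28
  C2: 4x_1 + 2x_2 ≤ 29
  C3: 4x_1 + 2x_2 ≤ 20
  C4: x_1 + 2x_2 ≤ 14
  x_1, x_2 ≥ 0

Feasible with a bounded optimal solution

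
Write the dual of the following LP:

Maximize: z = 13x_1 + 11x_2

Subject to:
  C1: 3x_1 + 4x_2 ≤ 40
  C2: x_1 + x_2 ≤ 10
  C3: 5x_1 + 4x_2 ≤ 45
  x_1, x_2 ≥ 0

Primal max cᵀx s.t. Ax ≤ b, x ≥ 0  →  Dual min bᵀy s.t. Aᵀy ≥ c, y ≥ 0.

Minimize: z = 40y1 + 10y2 + 45y3

Subject to:
  3y1 + y2 + 5y3 ≥ 13
  4y1 + y2 + 4y3 ≥ 11
  y1, y2, y3 ≥ 0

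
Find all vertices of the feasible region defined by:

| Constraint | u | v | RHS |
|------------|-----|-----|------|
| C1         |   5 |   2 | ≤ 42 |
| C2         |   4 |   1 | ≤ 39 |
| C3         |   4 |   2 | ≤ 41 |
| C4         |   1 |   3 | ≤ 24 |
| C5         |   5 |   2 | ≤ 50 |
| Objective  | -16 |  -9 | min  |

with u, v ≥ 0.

(0, 0), (8.4, 0), (6, 6), (0, 8)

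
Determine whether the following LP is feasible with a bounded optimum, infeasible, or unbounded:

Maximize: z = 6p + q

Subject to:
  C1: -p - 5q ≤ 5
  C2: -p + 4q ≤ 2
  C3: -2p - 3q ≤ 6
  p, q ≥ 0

Unbounded (objective can increase without bound)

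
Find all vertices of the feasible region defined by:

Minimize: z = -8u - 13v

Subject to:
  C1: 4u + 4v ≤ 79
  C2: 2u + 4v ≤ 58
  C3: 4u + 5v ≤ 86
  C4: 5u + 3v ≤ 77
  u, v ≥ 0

(0, 0), (15.4, 0), (9.769, 9.385), (9, 10), (0, 14.5)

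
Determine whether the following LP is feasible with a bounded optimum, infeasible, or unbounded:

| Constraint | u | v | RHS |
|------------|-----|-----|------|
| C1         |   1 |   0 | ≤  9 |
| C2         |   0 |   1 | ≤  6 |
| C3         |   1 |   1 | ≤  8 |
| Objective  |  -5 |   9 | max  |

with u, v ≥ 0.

Feasible with a bounded optimal solution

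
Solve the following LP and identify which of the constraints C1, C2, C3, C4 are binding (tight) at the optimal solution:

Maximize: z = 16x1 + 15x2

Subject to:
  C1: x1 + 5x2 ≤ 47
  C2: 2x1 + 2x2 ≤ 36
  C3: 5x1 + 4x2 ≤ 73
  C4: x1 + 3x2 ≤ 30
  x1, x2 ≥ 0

At x1 = 9, x2 = 7, compute slack b - a·x for each constraint:
  C1: 47 − 44 = 3  (slack)
  C2: 36 − 32 = 4  (slack)
  C3: 73 − 73 = 0  (binding)
  C4: 30 − 30 = 0  (binding)

Optimal: x1 = 9, x2 = 7
Binding: C3, C4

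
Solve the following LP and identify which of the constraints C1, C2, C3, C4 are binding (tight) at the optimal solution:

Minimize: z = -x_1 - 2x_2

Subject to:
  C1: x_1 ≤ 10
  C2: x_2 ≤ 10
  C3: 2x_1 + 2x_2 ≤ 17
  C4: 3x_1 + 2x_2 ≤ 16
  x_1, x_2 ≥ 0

At x_1 = 0, x_2 = 8, compute slack b - a·x for each constraint:
  C1: 10 − 0 = 10  (slack)
  C2: 10 − 8 = 2  (slack)
  C3: 17 − 16 = 1  (slack)
  C4: 16 − 16 = 0  (binding)

Optimal: x_1 = 0, x_2 = 8
Binding: C4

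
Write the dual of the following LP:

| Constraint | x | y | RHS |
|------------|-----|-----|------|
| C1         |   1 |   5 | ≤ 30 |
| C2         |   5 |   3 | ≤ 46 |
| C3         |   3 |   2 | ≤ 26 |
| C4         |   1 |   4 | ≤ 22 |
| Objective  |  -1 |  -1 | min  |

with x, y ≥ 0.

Primal min cᵀx s.t. Ax ≤ b, x ≥ 0  →  Dual max −bᵀy s.t. Aᵀy ≥ −c, y ≥ 0.

Maximize: z = -30y1 - 46y2 - 26y3 - 22y4

Subject to:
  y1 + 5y2 + 3y3 + y4 ≥ 1
  5y1 + 3y2 + 2y3 + 4y4 ≥ 1
  y1, y2, y3, y4 ≥ 0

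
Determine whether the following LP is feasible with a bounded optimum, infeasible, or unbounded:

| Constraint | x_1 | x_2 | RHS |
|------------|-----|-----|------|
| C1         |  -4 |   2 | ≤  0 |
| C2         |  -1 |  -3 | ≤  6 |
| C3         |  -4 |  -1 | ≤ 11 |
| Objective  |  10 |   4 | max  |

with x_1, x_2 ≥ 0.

Unbounded (objective can increase without bound)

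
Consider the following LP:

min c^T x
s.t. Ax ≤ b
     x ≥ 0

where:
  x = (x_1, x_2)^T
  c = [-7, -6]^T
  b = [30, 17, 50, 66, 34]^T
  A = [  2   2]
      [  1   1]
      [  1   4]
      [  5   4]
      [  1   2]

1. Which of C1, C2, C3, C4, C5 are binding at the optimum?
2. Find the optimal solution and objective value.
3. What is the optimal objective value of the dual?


1. C1, C4
2. x_1 = 6, x_2 = 9, z = -96
3. -96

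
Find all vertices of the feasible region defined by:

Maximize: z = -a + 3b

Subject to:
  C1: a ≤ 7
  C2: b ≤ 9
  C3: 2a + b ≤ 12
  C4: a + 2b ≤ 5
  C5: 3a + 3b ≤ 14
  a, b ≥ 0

(0, 0), (4.667, 0), (4.333, 0.3333), (0, 2.5)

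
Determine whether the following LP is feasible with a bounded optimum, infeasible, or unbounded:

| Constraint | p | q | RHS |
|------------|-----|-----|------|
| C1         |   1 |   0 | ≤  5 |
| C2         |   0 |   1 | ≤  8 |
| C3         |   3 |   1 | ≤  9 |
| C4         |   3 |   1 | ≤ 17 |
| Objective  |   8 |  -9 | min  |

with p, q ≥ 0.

Feasible with a bounded optimal solution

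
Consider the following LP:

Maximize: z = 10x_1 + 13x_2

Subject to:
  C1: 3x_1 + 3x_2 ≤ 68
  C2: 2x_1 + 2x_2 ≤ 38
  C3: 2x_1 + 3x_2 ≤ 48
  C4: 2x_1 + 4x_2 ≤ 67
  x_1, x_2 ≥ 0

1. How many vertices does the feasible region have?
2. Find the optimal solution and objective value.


1. 4
2. x_1 = 9, x_2 = 10, z = 220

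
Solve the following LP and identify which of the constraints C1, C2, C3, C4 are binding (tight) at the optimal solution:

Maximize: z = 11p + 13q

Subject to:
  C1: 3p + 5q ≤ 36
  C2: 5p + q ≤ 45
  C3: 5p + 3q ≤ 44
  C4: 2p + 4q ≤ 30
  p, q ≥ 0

At p = 7, q = 3, compute slack b - a·x for each constraint:
  C1: 36 − 36 = 0  (binding)
  C2: 45 − 38 = 7  (slack)
  C3: 44 − 44 = 0  (binding)
  C4: 30 − 26 = 4  (slack)

Optimal: p = 7, q = 3
Binding: C1, C3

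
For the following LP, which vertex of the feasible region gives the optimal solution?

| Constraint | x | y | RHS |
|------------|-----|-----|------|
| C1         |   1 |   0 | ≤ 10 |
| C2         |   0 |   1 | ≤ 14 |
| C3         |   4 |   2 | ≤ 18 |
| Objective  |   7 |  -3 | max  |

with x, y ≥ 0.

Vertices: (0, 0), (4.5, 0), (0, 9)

Evaluate the objective at each vertex of the feasible region:
  z(0, 0) = 0
  z(4.5, 0) = 31.5  ←
  z(0, 9) = -27
The maximum is at x = 4.5, y = 0.

(4.5, 0)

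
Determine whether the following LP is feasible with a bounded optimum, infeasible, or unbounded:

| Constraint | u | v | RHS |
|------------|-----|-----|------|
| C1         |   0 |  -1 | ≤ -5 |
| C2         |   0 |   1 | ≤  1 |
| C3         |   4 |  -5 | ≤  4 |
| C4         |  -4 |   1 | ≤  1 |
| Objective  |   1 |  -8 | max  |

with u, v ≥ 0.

Infeasible (no feasible solution exists)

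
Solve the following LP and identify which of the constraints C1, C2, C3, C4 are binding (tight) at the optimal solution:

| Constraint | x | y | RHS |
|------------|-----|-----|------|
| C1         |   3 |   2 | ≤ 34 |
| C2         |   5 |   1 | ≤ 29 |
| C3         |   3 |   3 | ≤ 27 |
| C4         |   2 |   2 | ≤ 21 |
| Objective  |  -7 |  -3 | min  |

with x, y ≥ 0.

At x = 5, y = 4, compute slack b - a·x for each constraint:
  C1: 34 − 23 = 11  (slack)
  C2: 29 − 29 = 0  (binding)
  C3: 27 − 27 = 0  (binding)
  C4: 21 − 18 = 3  (slack)

Optimal: x = 5, y = 4
Binding: C2, C3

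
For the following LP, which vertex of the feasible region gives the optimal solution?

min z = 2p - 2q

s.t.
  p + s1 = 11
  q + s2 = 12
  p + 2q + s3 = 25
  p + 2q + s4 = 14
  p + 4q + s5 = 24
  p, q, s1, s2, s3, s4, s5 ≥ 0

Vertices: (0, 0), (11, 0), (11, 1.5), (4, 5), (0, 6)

Evaluate the objective at each vertex of the feasible region:
  z(0, 0) = 0
  z(11, 0) = 22
  z(11, 1.5) = 19
  z(4, 5) = -2
  z(0, 6) = -12  ←
The minimum is at p = 0, q = 6.

(0, 6)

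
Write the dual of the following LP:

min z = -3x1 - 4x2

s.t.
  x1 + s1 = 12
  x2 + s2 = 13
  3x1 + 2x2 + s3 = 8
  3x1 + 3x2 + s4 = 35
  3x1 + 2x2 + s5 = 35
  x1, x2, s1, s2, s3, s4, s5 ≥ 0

Primal min cᵀx s.t. Ax ≤ b, x ≥ 0  →  Dual max −bᵀy s.t. Aᵀy ≥ −c, y ≥ 0.

Maximize: z = -12y1 - 13y2 - 8y3 - 35y4 - 35y5

Subject to:
  y1 + 3y3 + 3y4 + 3y5 ≥ 3
  y2 + 2y3 + 3y4 + 2y5 ≥ 4
  y1, y2, y3, y4, y5 ≥ 0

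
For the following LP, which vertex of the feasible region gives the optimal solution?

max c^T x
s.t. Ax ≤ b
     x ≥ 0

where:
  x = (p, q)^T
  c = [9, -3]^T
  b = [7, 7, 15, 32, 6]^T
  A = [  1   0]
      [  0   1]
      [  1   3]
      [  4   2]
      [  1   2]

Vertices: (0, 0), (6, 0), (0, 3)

Evaluate the objective at each vertex of the feasible region:
  z(0, 0) = 0
  z(6, 0) = 54  ←
  z(0, 3) = -9
The maximum is at p = 6, q = 0.

(6, 0)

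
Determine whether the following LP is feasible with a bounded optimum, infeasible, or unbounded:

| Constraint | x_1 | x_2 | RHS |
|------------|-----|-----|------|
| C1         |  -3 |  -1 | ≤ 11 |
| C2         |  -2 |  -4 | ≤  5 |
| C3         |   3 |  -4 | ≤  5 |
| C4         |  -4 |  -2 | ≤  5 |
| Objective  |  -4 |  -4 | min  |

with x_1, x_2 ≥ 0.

Unbounded (objective can decrease without bound)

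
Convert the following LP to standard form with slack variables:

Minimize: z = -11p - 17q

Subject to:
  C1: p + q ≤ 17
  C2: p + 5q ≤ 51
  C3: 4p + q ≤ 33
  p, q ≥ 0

min z = -11p - 17q

s.t.
  p + q + s1 = 17
  p + 5q + s2 = 51
  4p + q + s3 = 33
  p, q, s1, s2, s3 ≥ 0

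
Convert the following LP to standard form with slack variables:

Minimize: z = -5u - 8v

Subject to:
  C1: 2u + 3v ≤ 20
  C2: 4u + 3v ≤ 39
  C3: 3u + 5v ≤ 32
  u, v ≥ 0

min z = -5u - 8v

s.t.
  2u + 3v + s1 = 20
  4u + 3v + s2 = 39
  3u + 5v + s3 = 32
  u, v, s1, s2, s3 ≥ 0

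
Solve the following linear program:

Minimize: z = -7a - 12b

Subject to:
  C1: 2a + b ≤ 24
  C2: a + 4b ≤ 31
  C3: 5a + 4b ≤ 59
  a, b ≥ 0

Evaluate the objective at each vertex of the feasible region:
  z(0, 0) = 0
  z(11.8, 0) = -82.6
  z(7, 6) = -121  ←
  z(0, 7.75) = -93
The minimum is at a = 7, b = 6.

a = 7, b = 6, z = -121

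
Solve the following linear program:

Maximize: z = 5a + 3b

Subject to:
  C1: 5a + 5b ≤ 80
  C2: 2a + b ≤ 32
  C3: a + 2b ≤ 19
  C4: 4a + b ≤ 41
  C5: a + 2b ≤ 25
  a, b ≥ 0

Evaluate the objective at each vertex of the feasible region:
  z(0, 0) = 0
  z(10.25, 0) = 51.25
  z(9, 5) = 60  ←
  z(0, 9.5) = 28.5
The maximum is at a = 9, b = 5.

a = 9, b = 5, z = 60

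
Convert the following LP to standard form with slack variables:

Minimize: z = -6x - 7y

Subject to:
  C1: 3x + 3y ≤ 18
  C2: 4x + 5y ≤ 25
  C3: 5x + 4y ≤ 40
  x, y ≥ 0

min z = -6x - 7y

s.t.
  3x + 3y + s1 = 18
  4x + 5y + s2 = 25
  5x + 4y + s3 = 40
  x, y, s1, s2, s3 ≥ 0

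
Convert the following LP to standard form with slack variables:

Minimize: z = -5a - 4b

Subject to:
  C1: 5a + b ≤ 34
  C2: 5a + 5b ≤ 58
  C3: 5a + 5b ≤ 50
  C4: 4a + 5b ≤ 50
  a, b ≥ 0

min z = -5a - 4b

s.t.
  5a + b + s1 = 34
  5a + 5b + s2 = 58
  5a + 5b + s3 = 50
  4a + 5b + s4 = 50
  a, b, s1, s2, s3, s4 ≥ 0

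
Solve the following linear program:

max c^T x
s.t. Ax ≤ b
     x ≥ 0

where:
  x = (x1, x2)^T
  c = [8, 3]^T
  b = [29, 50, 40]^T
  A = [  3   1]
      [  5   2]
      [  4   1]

Evaluate the objective at each vertex of the feasible region:
  z(0, 0) = 0
  z(9.667, 0) = 77.33
  z(8, 5) = 79  ←
  z(0, 25) = 75
The maximum is at x1 = 8, x2 = 5.

x1 = 8, x2 = 5, z = 79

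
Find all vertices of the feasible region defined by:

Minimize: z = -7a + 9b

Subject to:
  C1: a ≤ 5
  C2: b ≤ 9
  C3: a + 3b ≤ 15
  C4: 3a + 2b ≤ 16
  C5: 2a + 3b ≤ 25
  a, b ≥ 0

(0, 0), (5, 0), (5, 0.5), (2.571, 4.143), (0, 5)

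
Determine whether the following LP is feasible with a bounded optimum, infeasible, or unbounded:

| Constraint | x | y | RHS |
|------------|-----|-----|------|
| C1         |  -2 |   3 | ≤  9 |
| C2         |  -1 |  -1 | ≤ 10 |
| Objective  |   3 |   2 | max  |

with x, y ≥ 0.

Unbounded (objective can increase without bound)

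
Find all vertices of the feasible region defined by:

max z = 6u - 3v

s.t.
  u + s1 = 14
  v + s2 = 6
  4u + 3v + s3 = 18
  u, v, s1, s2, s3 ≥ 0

(0, 0), (4.5, 0), (0, 6)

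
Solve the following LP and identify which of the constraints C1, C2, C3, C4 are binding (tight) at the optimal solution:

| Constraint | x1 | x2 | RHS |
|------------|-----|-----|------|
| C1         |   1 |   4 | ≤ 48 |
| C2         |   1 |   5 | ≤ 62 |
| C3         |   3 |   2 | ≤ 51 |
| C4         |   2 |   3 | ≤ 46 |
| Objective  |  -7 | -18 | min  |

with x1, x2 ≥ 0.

At x1 = 8, x2 = 10, compute slack b - a·x for each constraint:
  C1: 48 − 48 = 0  (binding)
  C2: 62 − 58 = 4  (slack)
  C3: 51 − 44 = 7  (slack)
  C4: 46 − 46 = 0  (binding)

Optimal: x1 = 8, x2 = 10
Binding: C1, C4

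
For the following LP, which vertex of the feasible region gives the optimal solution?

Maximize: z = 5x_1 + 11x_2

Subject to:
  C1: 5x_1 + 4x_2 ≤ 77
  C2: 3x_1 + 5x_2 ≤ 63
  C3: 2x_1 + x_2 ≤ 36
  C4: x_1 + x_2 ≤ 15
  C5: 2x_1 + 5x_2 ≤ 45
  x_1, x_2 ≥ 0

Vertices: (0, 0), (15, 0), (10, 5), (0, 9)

Evaluate the objective at each vertex of the feasible region:
  z(0, 0) = 0
  z(15, 0) = 75
  z(10, 5) = 105  ←
  z(0, 9) = 99
The maximum is at x_1 = 10, x_2 = 5.

(10, 5)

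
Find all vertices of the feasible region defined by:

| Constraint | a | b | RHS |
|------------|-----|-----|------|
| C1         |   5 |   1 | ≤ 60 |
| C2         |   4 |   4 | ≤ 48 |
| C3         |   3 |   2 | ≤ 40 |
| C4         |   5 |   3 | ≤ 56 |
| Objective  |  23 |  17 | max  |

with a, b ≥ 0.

(0, 0), (11.2, 0), (10, 2), (0, 12)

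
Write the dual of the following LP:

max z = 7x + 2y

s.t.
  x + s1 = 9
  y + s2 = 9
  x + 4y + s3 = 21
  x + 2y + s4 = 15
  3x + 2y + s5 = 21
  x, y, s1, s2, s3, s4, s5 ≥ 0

Primal max cᵀx s.t. Ax ≤ b, x ≥ 0  →  Dual min bᵀy s.t. Aᵀy ≥ c, y ≥ 0.

Minimize: z = 9y1 + 9y2 + 21y3 + 15y4 + 21y5

Subject to:
  y1 + y3 + y4 + 3y5 ≥ 7
  y2 + 4y3 + 2y4 + 2y5 ≥ 2
  y1, y2, y3, y4, y5 ≥ 0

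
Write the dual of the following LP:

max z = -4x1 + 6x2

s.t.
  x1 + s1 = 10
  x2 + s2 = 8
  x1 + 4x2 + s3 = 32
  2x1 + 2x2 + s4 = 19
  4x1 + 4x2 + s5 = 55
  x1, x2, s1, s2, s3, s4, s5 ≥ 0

Primal max cᵀx s.t. Ax ≤ b, x ≥ 0  →  Dual min bᵀy s.t. Aᵀy ≥ c, y ≥ 0.

Minimize: z = 10y1 + 8y2 + 32y3 + 19y4 + 55y5

Subject to:
  y1 + y3 + 2y4 + 4y5 ≥ -4
  y2 + 4y3 + 2y4 + 4y5 ≥ 6
  y1, y2, y3, y4, y5 ≥ 0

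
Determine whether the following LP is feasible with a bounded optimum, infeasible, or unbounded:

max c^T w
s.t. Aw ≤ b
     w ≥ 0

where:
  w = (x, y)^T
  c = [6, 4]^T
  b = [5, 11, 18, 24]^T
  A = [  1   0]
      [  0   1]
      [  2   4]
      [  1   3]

Feasible with a bounded optimal solution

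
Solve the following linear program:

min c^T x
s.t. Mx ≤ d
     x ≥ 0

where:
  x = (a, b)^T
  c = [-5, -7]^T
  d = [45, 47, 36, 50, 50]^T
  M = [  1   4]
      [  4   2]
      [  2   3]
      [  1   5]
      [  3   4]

Evaluate the objective at each vertex of the feasible region:
  z(0, 0) = 0
  z(11.75, 0) = -58.75
  z(8.8, 5.9) = -85.3
  z(6, 8) = -86  ←
  z(4.286, 9.143) = -85.43
  z(0, 10) = -70
The minimum is at a = 6, b = 8.

a = 6, b = 8, z = -86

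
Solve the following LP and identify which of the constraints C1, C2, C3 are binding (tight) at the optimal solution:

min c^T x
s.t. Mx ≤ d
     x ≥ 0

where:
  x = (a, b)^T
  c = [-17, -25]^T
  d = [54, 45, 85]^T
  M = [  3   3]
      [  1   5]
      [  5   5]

At a = 10, b = 7, compute slack b - a·x for each constraint:
  C1: 54 − 51 = 3  (slack)
  C2: 45 − 45 = 0  (binding)
  C3: 85 − 85 = 0  (binding)

Optimal: a = 10, b = 7
Binding: C2, C3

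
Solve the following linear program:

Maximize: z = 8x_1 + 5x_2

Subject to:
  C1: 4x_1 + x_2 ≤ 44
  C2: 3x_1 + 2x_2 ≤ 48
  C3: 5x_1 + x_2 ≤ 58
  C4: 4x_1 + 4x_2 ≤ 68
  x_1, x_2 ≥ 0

Evaluate the objective at each vertex of the feasible region:
  z(0, 0) = 0
  z(11, 0) = 88
  z(9, 8) = 112  ←
  z(0, 17) = 85
The maximum is at x_1 = 9, x_2 = 8.

x_1 = 9, x_2 = 8, z = 112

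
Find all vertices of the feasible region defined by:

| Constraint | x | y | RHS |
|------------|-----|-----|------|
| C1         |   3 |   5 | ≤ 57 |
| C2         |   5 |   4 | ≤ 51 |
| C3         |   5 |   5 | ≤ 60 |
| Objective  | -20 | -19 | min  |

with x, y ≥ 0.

(0, 0), (10.2, 0), (3, 9), (1.5, 10.5), (0, 11.4)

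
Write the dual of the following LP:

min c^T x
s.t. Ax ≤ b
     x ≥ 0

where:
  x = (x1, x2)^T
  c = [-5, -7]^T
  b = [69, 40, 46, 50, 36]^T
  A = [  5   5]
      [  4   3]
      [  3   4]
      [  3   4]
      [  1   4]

Primal min cᵀx s.t. Ax ≤ b, x ≥ 0  →  Dual max −bᵀy s.t. Aᵀy ≥ −c, y ≥ 0.

Maximize: z = -69y1 - 40y2 - 46y3 - 50y4 - 36y5

Subject to:
  5y1 + 4y2 + 3y3 + 3y4 + y5 ≥ 5
  5y1 + 3y2 + 4y3 + 4y4 + 4y5 ≥ 7
  y1, y2, y3, y4, y5 ≥ 0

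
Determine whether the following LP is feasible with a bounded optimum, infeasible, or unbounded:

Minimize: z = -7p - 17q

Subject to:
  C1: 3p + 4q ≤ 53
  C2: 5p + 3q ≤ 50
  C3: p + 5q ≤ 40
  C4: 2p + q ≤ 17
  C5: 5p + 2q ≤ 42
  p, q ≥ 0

Feasible with a bounded optimal solution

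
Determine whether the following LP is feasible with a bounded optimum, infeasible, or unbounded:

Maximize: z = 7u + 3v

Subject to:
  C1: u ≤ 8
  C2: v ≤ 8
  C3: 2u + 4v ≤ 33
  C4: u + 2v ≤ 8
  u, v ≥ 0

Feasible with a bounded optimal solution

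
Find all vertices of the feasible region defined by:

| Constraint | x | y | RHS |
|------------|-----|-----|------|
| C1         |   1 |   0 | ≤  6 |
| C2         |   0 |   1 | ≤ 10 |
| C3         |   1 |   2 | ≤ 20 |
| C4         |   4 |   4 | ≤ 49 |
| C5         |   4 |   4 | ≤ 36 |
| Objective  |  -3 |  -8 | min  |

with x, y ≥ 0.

(0, 0), (6, 0), (6, 3), (0, 9)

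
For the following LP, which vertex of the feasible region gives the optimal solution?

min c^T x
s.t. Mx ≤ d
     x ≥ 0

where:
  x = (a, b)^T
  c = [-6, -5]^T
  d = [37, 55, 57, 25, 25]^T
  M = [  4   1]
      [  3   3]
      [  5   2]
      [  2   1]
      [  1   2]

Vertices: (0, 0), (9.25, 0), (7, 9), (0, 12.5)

Evaluate the objective at each vertex of the feasible region:
  z(0, 0) = 0
  z(9.25, 0) = -55.5
  z(7, 9) = -87  ←
  z(0, 12.5) = -62.5
The minimum is at a = 7, b = 9.

(7, 9)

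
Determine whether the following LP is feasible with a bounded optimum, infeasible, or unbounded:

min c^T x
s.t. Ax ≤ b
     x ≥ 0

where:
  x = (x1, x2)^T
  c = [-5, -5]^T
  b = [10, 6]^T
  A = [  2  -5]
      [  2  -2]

Unbounded (objective can decrease without bound)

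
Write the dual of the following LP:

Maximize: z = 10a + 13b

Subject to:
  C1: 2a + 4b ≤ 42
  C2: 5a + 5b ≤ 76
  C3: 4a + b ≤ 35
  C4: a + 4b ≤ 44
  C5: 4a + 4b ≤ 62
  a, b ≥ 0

Primal max cᵀx s.t. Ax ≤ b, x ≥ 0  →  Dual min bᵀy s.t. Aᵀy ≥ c, y ≥ 0.

Minimize: z = 42y1 + 76y2 + 35y3 + 44y4 + 62y5

Subject to:
  2y1 + 5y2 + 4y3 + y4 + 4y5 ≥ 10
  4y1 + 5y2 + y3 + 4y4 + 4y5 ≥ 13
  y1, y2, y3, y4, y5 ≥ 0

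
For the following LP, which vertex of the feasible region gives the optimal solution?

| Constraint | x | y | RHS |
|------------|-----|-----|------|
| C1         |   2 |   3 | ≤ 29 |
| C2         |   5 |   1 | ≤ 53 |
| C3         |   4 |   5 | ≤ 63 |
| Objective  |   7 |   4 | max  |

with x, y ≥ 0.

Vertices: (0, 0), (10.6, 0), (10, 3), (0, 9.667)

Evaluate the objective at each vertex of the feasible region:
  z(0, 0) = 0
  z(10.6, 0) = 74.2
  z(10, 3) = 82  ←
  z(0, 9.667) = 38.67
The maximum is at x = 10, y = 3.

(10, 3)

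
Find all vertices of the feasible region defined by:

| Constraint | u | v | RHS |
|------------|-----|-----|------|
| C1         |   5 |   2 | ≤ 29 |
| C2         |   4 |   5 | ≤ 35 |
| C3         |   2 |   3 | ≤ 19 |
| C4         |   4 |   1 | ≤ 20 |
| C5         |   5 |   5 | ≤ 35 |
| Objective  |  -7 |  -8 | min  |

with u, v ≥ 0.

(0, 0), (5, 0), (4.333, 2.667), (2, 5), (0, 6.333)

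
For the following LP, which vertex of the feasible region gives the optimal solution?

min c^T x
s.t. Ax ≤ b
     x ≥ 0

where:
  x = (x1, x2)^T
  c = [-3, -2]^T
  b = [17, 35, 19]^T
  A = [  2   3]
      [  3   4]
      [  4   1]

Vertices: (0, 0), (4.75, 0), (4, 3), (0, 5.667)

Evaluate the objective at each vertex of the feasible region:
  z(0, 0) = 0
  z(4.75, 0) = -14.25
  z(4, 3) = -18  ←
  z(0, 5.667) = -11.33
The minimum is at x1 = 4, x2 = 3.

(4, 3)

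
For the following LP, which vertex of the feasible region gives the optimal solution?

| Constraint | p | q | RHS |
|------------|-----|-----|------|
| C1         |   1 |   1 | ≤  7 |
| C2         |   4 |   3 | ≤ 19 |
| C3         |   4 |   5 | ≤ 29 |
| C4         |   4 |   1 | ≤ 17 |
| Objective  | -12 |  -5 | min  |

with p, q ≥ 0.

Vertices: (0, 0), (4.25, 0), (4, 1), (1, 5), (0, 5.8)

Evaluate the objective at each vertex of the feasible region:
  z(0, 0) = 0
  z(4.25, 0) = -51
  z(4, 1) = -53  ←
  z(1, 5) = -37
  z(0, 5.8) = -29
The minimum is at p = 4, q = 1.

(4, 1)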